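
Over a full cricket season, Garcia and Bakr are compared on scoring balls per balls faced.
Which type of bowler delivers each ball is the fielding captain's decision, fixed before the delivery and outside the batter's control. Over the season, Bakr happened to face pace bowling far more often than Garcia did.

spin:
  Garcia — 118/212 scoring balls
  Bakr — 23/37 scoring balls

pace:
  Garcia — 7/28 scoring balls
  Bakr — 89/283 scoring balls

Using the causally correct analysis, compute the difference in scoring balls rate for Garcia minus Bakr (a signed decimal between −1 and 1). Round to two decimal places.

-0.06

Bakr is higher inside every bowling type stratum but Garcia is higher in aggregate. Whether to stratify depends on how bowling type relates to the player.
Here bowling type is a common cause — it drives both which player a case falls under and the outcome. The crude comparison mixes populations; the stratum-specific rates are the causally relevant ones.
Adjusting over the population distribution of bowling type: 0.445·(0.557−0.622) + 0.555·(0.250−0.314) = -0.065.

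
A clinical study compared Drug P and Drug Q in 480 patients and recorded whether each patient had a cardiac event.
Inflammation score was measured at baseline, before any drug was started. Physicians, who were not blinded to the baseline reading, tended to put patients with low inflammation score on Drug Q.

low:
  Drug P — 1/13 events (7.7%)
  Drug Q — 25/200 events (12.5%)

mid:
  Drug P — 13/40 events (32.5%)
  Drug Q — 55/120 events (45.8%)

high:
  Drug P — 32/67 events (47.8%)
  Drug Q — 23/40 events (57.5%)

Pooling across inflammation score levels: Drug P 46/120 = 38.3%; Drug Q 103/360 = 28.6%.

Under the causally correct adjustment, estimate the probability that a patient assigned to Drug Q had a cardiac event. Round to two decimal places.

Nothing the drug does changes inflammation score; the imbalance is an allocation artefact. With inflammation score also predicting the outcome, the pooled figure is confounded, and the within-stratum comparison is the causal one.
Standardising Drug Q to the population inflammation score mix: 0.444·25/200 + 0.333·55/120 + 0.223·23/40 = 0.336.

0.34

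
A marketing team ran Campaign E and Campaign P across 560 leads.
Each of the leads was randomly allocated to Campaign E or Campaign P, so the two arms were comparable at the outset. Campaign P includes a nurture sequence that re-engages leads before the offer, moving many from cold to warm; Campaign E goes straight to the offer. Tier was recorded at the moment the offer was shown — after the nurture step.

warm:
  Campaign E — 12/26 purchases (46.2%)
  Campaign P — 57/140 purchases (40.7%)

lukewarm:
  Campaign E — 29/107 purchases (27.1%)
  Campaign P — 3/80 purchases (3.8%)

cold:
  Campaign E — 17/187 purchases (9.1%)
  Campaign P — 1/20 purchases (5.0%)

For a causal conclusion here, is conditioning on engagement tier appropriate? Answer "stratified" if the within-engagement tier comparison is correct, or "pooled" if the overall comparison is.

pooled

Engagement tier here is a post-treatment variable shaped by the campaign; conditioning on it would introduce bias rather than remove it. The overall comparison is the causal one.
Pooled: Campaign E 18.1% vs Campaign P 25.4%; Campaign P is higher overall.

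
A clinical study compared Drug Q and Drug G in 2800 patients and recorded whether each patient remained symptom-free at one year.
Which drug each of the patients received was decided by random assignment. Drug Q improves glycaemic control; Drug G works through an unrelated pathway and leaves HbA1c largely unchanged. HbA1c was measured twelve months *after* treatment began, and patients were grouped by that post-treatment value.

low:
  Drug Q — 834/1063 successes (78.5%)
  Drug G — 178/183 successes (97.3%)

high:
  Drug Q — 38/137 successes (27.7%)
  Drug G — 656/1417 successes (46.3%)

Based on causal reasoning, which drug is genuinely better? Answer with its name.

Drug Q

Within every HbA1c level Drug G has the higher rate, yet pooled Drug Q does — Simpson's reversal.
Stratifying would compare drugs among patients the drugs themselves sorted into HbA1c groups — a form of selection on an intermediate. The unconditioned pooled rates give the total causal effect.
Pooled: Drug Q 72.7% vs Drug G 52.1%; Drug Q is higher overall.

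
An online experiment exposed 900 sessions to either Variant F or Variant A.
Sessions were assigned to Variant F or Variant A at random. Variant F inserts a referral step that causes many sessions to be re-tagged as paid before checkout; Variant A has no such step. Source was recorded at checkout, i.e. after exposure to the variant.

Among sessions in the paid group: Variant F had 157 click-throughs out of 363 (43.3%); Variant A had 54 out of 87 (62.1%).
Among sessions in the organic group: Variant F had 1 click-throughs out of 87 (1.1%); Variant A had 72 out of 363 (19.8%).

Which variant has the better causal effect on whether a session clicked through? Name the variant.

Variant F

Within every traffic source level Variant A has the higher rate, yet pooled Variant F does — Simpson's reversal.
Traffic source is recorded after the variant and is itself shifted by it — it sits on the causal path from variant to outcome. Conditioning on a mediator would strip out part of the effect we want; the pooled comparison gives the total causal effect.
Pooled: Variant F 35.1% vs Variant A 28.0%; Variant F is higher overall.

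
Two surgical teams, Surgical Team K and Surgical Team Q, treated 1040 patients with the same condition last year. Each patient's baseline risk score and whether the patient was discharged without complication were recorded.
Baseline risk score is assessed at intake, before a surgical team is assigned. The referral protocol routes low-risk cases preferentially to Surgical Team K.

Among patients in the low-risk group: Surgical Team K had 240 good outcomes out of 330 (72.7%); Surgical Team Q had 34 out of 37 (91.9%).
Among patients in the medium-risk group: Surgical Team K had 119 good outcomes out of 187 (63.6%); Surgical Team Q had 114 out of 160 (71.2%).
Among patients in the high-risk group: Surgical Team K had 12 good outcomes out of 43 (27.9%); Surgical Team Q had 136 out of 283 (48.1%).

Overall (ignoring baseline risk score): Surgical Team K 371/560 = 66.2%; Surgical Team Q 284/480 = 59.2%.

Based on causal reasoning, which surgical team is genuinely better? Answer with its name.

Surgical Team Q

Nothing the surgical team does changes baseline risk score; the imbalance is an allocation artefact. With baseline risk score also predicting the outcome, the pooled figure is confounded, and the within-stratum comparison is the causal one.
Within each level — low-risk: 72.7% vs 91.9%; medium-risk: 63.6% vs 71.2%; high-risk: 27.9% vs 48.1% — Surgical Team Q is higher every time.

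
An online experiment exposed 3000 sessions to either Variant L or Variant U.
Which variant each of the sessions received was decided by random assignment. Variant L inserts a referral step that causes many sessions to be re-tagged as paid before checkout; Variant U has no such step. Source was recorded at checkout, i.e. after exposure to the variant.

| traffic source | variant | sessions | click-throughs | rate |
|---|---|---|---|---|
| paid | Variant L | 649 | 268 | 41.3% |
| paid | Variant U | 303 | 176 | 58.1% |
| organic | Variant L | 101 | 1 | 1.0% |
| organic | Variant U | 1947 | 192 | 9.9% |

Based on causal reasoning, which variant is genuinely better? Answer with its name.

Traffic source lies on the pathway variant → traffic source → outcome, so adjusting for it blocks the indirect effect. For the total causal effect of variant, use the unadjusted pooled rates.
Pooled: Variant L 35.9% vs Variant U 16.4%; Variant L is higher overall.

Variant L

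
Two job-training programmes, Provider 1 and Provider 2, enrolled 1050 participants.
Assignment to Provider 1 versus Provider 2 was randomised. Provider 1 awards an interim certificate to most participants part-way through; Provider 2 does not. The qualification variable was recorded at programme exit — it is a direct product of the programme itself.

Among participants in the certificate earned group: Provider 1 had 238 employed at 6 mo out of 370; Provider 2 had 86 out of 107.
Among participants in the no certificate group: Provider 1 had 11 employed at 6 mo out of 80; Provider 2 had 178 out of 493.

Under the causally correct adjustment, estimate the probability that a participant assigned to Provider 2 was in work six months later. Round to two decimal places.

0.44

The stratified and pooled comparisons disagree (Provider 2 wins within each qualification attained during the programme; Provider 1 wins overall), so the answer turns on the causal role of qualification attained during the programme.
Qualification attained during the programme is downstream of the programme. One should not condition on a consequence of treatment, so the overall rates are the right comparison.
So P(outcome | do(Provider 2)) is just the pooled rate for Provider 2: 264/600 = 0.440.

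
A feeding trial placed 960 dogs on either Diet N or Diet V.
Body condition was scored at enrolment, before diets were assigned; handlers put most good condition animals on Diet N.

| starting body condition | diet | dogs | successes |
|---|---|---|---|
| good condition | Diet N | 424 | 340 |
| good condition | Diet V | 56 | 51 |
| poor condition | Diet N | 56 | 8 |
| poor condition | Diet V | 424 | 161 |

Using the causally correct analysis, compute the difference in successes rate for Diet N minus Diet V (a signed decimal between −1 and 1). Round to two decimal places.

Since starting body condition is a pre-existing factor (not a product of the diet) and it affects the outcome on its own, it is a confounder. The stratified rates, not the pooled rate, identify the causal effect.
Adjusting over the population distribution of starting body condition: 0.500·(0.802−0.911) + 0.500·(0.143−0.380) = -0.173.

-0.17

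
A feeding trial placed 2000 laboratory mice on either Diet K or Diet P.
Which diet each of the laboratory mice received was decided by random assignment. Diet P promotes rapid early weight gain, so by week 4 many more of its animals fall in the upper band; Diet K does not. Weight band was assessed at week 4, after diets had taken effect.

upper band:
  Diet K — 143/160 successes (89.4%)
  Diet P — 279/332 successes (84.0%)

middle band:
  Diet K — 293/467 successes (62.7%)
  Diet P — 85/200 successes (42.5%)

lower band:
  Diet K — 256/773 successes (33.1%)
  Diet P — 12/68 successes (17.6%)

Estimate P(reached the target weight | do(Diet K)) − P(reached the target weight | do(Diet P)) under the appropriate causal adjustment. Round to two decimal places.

The stratified and pooled comparisons disagree (Diet K wins within each week-4 weight band; Diet P wins overall), so the answer turns on the causal role of week-4 weight band.
The distribution of week-4 weight band is itself part of what the diet does — it is an intermediate outcome. Holding it fixed would remove that part of the effect; the total effect is the pooled difference.
The causal difference is the pooled difference: 0.494 − 0.627 = -0.132.

-0.13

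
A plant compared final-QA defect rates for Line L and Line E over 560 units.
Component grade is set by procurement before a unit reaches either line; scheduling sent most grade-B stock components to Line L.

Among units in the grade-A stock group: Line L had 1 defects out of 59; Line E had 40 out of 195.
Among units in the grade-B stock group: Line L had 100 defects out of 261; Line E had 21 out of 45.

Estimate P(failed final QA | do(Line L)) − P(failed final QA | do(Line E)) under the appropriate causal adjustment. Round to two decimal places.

The imbalance in component grade arose from how units were allocated, not from anything the line did; and component grade independently affects the outcome. The pooled gap is confounded — condition on component grade.
Adjusting over the population distribution of component grade: 0.454·(0.017−0.205) + 0.546·(0.383−0.467) = -0.131.

-0.13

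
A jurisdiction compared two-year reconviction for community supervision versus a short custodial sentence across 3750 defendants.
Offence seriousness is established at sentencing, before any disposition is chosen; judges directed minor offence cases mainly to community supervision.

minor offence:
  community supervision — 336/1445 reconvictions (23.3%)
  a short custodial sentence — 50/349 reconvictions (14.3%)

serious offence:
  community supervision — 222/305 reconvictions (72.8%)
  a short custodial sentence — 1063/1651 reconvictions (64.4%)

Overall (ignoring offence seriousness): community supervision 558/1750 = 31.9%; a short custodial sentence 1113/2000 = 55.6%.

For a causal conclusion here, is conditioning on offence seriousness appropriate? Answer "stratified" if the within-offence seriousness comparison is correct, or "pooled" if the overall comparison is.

Within every offence seriousness level a short custodial sentence has the lower rate, yet pooled community supervision does — Simpson's reversal.
Offence seriousness differs across dispositions for reasons unrelated to any effect of the disposition itself, and it separately predicts the outcome — a classic confounder. We must compare within offence seriousness levels.
Within each level — minor offence: 23.3% vs 14.3%; serious offence: 72.8% vs 64.4% — a short custodial sentence is lower every time.

stratified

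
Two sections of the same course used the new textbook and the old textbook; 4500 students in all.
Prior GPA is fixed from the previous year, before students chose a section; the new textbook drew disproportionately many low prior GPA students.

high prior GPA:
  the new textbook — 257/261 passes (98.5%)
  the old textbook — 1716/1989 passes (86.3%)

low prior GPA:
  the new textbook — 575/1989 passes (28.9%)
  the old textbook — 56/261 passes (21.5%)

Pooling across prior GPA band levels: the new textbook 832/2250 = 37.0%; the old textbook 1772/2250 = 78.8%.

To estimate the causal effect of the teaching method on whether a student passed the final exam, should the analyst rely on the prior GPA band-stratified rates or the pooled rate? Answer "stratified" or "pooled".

Prior GPA band is set before the teaching method has any effect — it is not caused by the teaching method — and it independently drives the outcome. That makes it a confounder, so the causal comparison is within prior GPA band levels.
Within each level — high prior GPA: 98.5% vs 86.3%; low prior GPA: 28.9% vs 21.5% — the new textbook is higher every time.

stratified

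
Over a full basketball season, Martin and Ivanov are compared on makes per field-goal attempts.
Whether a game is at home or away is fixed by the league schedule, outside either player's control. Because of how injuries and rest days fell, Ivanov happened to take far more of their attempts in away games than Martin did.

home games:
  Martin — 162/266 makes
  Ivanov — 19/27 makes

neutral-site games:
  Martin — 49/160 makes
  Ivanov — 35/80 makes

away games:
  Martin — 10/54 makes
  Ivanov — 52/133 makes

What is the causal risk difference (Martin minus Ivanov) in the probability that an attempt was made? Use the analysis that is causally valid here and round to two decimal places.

The imbalance in game venue arose from how field-goal attempts were allocated, not from anything the player did; and game venue independently affects the outcome. The pooled gap is confounded — condition on game venue.
Adjusting over the population distribution of game venue: 0.407·(0.609−0.704) + 0.333·(0.306−0.438) + 0.260·(0.185−0.391) = -0.136.

-0.14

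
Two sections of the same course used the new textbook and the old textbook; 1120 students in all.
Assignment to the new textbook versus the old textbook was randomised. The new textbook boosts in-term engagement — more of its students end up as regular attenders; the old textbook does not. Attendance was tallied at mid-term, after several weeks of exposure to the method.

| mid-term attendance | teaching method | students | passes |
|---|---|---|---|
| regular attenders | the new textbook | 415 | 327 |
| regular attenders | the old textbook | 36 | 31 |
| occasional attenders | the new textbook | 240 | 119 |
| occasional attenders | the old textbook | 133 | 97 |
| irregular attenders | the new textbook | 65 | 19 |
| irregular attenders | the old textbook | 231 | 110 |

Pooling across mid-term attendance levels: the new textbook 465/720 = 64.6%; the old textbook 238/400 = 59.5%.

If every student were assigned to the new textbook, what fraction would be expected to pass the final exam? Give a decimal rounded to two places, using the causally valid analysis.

Mid-term attendance is recorded after the teaching method and is itself shifted by it — it sits on the causal path from teaching method to outcome. Conditioning on a mediator would strip out part of the effect we want; the pooled comparison gives the total causal effect.
So P(outcome | do(the new textbook)) is just the pooled rate for the new textbook: 465/720 = 0.646.

0.65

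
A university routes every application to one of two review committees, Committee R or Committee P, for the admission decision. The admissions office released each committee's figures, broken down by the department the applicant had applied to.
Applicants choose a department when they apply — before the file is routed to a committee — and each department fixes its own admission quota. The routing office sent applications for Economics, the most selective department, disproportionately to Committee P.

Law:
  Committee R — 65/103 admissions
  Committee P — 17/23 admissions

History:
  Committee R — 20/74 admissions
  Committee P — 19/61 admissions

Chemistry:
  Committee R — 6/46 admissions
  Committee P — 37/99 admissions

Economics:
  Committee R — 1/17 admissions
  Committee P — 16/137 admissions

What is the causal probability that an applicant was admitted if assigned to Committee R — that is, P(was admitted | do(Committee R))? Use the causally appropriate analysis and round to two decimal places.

Committee P is higher inside every department stratum but Committee R is higher in aggregate. Whether to stratify depends on how department relates to the review committee.
The imbalance in department arose from how applicants were allocated, not from anything the review committee did; and department independently affects the outcome. The pooled gap is confounded — condition on department.
Standardising Committee R to the population department mix: 0.225·65/103 + 0.241·20/74 + 0.259·6/46 + 0.275·1/17 = 0.257.

0.26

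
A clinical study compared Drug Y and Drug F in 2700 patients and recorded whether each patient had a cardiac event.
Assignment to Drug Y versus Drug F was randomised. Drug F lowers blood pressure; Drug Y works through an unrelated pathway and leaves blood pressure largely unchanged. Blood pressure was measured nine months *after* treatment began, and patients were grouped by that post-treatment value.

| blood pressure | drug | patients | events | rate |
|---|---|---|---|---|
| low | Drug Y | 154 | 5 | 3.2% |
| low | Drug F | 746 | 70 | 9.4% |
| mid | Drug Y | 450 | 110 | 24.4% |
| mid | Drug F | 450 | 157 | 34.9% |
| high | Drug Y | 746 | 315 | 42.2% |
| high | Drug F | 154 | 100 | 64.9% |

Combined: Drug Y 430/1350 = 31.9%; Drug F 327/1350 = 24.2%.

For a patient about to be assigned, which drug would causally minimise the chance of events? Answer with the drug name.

Blood pressure is downstream of the drug. One should not condition on a consequence of treatment, so the overall rates are the right comparison.
Pooled: Drug Y 31.9% vs Drug F 24.2%; Drug F is lower overall.

Drug F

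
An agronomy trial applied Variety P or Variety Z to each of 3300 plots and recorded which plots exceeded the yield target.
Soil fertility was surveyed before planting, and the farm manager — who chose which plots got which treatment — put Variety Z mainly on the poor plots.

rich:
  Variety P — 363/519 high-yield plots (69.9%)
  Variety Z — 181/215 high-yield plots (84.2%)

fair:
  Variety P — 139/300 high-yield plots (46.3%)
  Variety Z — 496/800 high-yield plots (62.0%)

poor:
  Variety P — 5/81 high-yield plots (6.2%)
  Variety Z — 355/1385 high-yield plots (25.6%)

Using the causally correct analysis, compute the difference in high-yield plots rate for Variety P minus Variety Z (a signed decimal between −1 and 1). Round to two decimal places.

The stratified and pooled comparisons disagree (Variety Z wins within each soil fertility; Variety P wins overall), so the answer turns on the causal role of soil fertility.
The imbalance in soil fertility arose from how plots were allocated, not from anything the variety did; and soil fertility independently affects the outcome. The pooled gap is confounded — condition on soil fertility.
Adjusting over the population distribution of soil fertility: 0.222·(0.699−0.842) + 0.333·(0.463−0.620) + 0.444·(0.062−0.256) = -0.170.

-0.17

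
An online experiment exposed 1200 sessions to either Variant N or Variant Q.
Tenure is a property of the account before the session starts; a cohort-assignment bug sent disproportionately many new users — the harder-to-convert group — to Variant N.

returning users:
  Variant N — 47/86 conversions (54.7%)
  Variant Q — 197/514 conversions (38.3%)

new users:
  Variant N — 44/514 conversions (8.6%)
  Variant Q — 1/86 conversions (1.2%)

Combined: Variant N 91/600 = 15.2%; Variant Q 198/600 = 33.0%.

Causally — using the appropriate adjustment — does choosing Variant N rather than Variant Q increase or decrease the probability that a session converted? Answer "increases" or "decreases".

increases

The stratified and pooled comparisons disagree (Variant N wins within each user tenure; Variant Q wins overall), so the answer turns on the causal role of user tenure.
User tenure is set before the variant has any effect — it is not caused by the variant — and it independently drives the outcome. That makes it a confounder, so the causal comparison is within user tenure levels.
Within each level — returning users: 54.7% vs 38.3%; new users: 8.6% vs 1.2% — Variant N is higher every time.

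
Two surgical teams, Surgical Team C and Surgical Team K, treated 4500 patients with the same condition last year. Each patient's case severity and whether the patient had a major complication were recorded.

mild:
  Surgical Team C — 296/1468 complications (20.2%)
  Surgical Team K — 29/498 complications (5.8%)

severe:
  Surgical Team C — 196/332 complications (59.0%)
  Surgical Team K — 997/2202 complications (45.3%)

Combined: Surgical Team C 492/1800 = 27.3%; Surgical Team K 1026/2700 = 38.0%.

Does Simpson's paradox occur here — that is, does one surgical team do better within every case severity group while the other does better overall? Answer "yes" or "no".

Within each case severity level (mild 20.2% vs 5.8%; severe 59.0% vs 45.3%), Surgical Team K has the lower rate every time. Pooled: 27.3% vs 38.0% — Surgical Team C has the lower rate overall. The two comparisons disagree.

yes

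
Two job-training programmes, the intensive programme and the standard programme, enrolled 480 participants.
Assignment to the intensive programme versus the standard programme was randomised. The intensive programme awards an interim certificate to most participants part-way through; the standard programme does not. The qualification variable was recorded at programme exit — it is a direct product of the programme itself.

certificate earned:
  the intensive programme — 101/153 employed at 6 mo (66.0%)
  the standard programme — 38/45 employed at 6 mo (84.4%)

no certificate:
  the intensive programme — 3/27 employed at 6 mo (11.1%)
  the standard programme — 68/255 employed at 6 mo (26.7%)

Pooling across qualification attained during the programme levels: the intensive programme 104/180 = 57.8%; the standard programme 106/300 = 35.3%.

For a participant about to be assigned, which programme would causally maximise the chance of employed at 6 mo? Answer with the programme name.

Qualification attained during the programme is downstream of the programme. One should not condition on a consequence of treatment, so the overall rates are the right comparison.
Pooled: the intensive programme 57.8% vs the standard programme 35.3%; the intensive programme is higher overall.

the intensive programme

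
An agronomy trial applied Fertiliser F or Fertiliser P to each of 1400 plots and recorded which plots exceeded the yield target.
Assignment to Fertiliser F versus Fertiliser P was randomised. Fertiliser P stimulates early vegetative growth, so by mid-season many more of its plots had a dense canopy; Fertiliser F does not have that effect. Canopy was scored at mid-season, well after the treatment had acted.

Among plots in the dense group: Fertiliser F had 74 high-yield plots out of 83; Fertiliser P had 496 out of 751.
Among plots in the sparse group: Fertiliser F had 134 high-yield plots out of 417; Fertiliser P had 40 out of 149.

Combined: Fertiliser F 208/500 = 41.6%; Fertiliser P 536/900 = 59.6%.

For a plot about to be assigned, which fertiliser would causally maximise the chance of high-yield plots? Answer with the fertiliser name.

Mid-season canopy lies on the pathway fertiliser → mid-season canopy → outcome, so adjusting for it blocks the indirect effect. For the total causal effect of fertiliser, use the unadjusted pooled rates.
Pooled: Fertiliser F 41.6% vs Fertiliser P 59.6%; Fertiliser P is higher overall.

Fertiliser P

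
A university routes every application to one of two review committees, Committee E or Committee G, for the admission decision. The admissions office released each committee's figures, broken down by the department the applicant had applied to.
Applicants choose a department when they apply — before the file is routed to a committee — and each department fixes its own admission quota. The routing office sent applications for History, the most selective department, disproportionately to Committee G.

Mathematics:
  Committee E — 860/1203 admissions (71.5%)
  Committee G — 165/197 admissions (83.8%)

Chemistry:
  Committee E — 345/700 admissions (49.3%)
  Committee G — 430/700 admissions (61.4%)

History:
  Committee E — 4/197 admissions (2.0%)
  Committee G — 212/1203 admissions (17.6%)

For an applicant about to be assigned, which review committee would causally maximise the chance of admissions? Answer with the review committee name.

Committee G

The department-specific comparison favours Committee G throughout, but the pooled figures favour Committee E. The question is whether to condition on department.
The imbalance in department arose from how applicants were allocated, not from anything the review committee did; and department independently affects the outcome. The pooled gap is confounded — condition on department.
Within each level — Mathematics: 71.5% vs 83.8%; Chemistry: 49.3% vs 61.4%; History: 2.0% vs 17.6% — Committee G is higher every time.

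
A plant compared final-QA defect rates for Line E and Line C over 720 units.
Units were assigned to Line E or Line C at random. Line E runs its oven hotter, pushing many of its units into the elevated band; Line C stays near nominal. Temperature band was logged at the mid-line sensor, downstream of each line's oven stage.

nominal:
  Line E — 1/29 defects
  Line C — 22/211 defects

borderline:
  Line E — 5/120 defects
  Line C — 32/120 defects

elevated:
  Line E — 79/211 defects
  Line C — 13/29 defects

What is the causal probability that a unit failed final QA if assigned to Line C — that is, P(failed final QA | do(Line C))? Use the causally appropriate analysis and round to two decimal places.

0.19

The distribution of in-process temperature band is itself part of what the line does — it is an intermediate outcome. Holding it fixed would remove that part of the effect; the total effect is the pooled difference.
So P(outcome | do(Line C)) is just the pooled rate for Line C: 67/360 = 0.186.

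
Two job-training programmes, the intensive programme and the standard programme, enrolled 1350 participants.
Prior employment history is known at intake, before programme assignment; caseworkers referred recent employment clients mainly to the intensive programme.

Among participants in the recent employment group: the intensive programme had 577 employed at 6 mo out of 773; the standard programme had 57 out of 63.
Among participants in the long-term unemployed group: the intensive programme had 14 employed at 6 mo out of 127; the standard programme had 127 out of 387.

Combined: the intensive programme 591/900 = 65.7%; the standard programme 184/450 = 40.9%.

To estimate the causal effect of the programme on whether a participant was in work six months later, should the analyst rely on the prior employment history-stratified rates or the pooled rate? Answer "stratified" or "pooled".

Since prior employment history is a pre-existing factor (not a product of the programme) and it affects the outcome on its own, it is a confounder. The stratified rates, not the pooled rate, identify the causal effect.
Within each level — recent employment: 74.6% vs 90.5%; long-term unemployed: 11.0% vs 32.8% — the standard programme is higher every time.

stratified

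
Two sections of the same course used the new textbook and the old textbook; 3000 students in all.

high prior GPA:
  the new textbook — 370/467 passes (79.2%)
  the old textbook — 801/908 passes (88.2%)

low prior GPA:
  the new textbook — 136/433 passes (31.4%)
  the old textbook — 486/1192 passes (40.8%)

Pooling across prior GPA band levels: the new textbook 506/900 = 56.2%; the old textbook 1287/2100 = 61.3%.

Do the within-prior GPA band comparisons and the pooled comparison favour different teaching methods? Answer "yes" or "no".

no

Within each prior GPA band level (high prior GPA 79.2% vs 88.2%; low prior GPA 31.4% vs 40.8%), the old textbook has the higher rate every time. Pooled: 56.2% vs 61.3% — the old textbook has the higher rate overall. They agree.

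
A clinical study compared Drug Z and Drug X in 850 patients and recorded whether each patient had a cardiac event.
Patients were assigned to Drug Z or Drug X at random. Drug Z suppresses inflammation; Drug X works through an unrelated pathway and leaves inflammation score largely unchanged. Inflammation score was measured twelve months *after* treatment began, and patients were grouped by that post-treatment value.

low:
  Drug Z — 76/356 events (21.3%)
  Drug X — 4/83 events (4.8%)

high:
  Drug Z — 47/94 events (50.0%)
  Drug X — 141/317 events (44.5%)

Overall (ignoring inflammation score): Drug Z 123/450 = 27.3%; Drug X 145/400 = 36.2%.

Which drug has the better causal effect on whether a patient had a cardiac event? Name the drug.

Drug X is lower inside every inflammation score stratum but Drug Z is lower in aggregate. Whether to stratify depends on how inflammation score relates to the drug.
The distribution of inflammation score is itself part of what the drug does — it is an intermediate outcome. Holding it fixed would remove that part of the effect; the total effect is the pooled difference.
Pooled: Drug Z 27.3% vs Drug X 36.2%; Drug Z is lower overall.

Drug Z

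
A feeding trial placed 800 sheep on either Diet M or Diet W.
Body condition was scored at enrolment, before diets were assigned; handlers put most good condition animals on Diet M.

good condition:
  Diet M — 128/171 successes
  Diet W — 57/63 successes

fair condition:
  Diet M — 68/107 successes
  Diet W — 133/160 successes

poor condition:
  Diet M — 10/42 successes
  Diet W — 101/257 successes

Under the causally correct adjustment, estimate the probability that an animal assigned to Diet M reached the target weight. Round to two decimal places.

0.52

Nothing the diet does changes starting body condition; the imbalance is an allocation artefact. With starting body condition also predicting the outcome, the pooled figure is confounded, and the within-stratum comparison is the causal one.
Standardising Diet M to the population starting body condition mix: 0.292·128/171 + 0.334·68/107 + 0.374·10/42 = 0.520.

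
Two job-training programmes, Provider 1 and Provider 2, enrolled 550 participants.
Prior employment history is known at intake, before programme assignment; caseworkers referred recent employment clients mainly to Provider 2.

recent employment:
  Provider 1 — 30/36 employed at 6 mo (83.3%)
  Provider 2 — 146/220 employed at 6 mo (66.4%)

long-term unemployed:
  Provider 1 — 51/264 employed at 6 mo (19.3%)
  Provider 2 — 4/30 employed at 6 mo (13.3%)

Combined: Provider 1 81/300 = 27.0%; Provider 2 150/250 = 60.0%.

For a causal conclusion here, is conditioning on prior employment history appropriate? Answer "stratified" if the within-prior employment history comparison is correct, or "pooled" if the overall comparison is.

stratified

The prior employment history-specific comparison favours Provider 1 throughout, but the pooled figures favour Provider 2. The question is whether to condition on prior employment history.
Nothing the programme does changes prior employment history; the imbalance is an allocation artefact. With prior employment history also predicting the outcome, the pooled figure is confounded, and the within-stratum comparison is the causal one.
Within each level — recent employment: 83.3% vs 66.4%; long-term unemployed: 19.3% vs 13.3% — Provider 1 is higher every time.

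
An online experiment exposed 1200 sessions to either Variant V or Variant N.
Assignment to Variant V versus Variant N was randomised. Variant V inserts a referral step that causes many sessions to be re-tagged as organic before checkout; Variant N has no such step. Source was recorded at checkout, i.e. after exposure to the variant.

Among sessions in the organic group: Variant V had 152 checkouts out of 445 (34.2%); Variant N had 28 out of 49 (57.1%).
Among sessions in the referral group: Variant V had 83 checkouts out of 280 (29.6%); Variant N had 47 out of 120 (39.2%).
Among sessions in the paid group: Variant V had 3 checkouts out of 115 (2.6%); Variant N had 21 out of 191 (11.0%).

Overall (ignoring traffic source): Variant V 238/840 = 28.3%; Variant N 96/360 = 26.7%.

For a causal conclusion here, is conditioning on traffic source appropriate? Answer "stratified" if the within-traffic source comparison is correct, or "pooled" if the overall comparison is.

Variant N is higher inside every traffic source stratum but Variant V is higher in aggregate. Whether to stratify depends on how traffic source relates to the variant.
Traffic source here is a post-treatment variable shaped by the variant; conditioning on it would introduce bias rather than remove it. The overall comparison is the causal one.
Pooled: Variant V 28.3% vs Variant N 26.7%; Variant V is higher overall.

pooled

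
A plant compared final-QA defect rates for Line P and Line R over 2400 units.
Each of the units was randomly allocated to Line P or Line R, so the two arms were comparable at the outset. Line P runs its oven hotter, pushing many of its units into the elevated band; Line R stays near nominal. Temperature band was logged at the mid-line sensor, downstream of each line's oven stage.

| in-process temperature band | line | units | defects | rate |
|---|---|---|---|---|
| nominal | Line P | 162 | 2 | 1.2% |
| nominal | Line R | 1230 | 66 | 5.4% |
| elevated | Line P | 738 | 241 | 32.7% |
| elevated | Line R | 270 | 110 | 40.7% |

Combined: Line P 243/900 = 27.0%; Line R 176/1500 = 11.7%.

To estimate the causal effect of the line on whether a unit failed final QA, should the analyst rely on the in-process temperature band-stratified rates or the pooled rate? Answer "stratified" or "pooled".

pooled

The distribution of in-process temperature band is itself part of what the line does — it is an intermediate outcome. Holding it fixed would remove that part of the effect; the total effect is the pooled difference.
Pooled: Line P 27.0% vs Line R 11.7%; Line R is lower overall.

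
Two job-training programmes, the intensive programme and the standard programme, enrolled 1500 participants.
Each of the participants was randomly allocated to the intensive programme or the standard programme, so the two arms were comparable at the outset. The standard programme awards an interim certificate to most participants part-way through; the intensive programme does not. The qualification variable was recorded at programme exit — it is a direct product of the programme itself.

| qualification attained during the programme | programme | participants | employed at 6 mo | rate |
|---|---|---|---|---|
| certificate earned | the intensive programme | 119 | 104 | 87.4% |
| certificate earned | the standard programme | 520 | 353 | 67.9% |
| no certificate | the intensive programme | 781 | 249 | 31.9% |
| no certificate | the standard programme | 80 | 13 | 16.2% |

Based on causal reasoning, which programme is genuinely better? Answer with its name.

the standard programme

Qualification attained during the programme lies on the pathway programme → qualification attained during the programme → outcome, so adjusting for it blocks the indirect effect. For the total causal effect of programme, use the unadjusted pooled rates.
Pooled: the intensive programme 39.2% vs the standard programme 61.0%; the standard programme is higher overall.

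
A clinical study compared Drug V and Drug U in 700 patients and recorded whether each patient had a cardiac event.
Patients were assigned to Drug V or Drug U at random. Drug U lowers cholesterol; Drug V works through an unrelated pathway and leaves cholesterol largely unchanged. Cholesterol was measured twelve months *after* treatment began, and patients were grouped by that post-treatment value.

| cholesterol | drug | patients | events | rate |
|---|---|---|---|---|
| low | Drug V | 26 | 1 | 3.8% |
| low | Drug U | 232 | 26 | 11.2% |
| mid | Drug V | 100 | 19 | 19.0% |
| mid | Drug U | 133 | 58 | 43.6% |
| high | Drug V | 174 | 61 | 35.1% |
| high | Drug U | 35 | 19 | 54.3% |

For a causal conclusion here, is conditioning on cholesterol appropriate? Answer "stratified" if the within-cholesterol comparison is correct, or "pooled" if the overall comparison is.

The cholesterol-specific comparison favours Drug V throughout, but the pooled figures favour Drug U. The question is whether to condition on cholesterol.
Stratifying would compare drugs among patients the drugs themselves sorted into cholesterol groups — a form of selection on an intermediate. The unconditioned pooled rates give the total causal effect.
Pooled: Drug V 27.0% vs Drug U 25.8%; Drug U is lower overall.

pooled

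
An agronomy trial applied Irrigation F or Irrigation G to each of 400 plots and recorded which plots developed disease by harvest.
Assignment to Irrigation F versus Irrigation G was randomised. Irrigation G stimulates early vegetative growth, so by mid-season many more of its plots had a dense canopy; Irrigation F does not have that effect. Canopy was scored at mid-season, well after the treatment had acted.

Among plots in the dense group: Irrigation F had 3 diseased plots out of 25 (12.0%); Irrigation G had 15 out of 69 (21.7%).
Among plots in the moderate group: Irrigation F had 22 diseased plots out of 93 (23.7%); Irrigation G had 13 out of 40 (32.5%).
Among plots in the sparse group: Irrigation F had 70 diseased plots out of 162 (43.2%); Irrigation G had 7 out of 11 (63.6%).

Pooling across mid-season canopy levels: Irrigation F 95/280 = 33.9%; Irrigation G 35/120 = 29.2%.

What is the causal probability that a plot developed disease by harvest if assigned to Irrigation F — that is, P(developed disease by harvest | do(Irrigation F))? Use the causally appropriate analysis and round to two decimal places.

Mid-season canopy is recorded after the irrigation and is itself shifted by it — it sits on the causal path from irrigation to outcome. Conditioning on a mediator would strip out part of the effect we want; the pooled comparison gives the total causal effect.
So P(outcome | do(Irrigation F)) is just the pooled rate for Irrigation F: 95/280 = 0.339.

0.34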